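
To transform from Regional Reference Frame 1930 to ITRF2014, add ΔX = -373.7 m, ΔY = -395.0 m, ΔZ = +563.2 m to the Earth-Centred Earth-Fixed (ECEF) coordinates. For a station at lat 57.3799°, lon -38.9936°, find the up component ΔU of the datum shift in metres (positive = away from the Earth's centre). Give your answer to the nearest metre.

The local up (radial) axis is (cos φ cos λ, cos φ sin λ, sin φ), giving ΔU = -156.569 + 133.983 + 474.363 = 451.78 m.

ΔU = 452 m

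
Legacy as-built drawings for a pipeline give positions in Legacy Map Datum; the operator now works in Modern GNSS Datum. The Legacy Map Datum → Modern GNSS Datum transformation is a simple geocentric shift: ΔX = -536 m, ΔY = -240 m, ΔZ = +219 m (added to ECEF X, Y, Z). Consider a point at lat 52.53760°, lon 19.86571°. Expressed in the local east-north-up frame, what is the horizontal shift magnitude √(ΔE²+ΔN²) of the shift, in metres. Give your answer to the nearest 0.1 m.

The local east axis at (φ, λ) is (−sin λ, cos λ, 0), so ΔE = −sin(19.86571°)·(-536) + cos(19.86571°)·(-240) = -43.58 m.
The local north axis is (−sin φ cos λ, −sin φ sin λ, cos φ), giving ΔN = 400.134 + 64.735 + 133.205 = 598.07 m.
Horizontal magnitude = √(ΔE² + ΔN²) = √((-43.58)² + 598.07²) = 599.66 m.

599.7 m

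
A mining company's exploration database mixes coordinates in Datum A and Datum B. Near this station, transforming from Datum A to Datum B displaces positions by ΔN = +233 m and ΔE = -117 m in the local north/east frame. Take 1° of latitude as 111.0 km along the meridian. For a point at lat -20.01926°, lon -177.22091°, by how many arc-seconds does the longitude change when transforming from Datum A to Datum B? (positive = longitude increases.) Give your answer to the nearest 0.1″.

Δλ = -4.0″

At latitude -20.01926°, cos φ = 0.939578.
1° of longitude at this latitude = 111.0 × cos φ = 104.29 km, so Δλ = -117.0 / 104293.1 = -0.0011218° = -4.039″.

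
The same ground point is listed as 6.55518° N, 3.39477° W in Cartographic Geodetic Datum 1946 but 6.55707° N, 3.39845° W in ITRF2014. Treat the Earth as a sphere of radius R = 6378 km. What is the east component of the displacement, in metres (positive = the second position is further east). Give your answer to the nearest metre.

Δφ = 6.55707° − 6.55518° = +0.00189°; Δλ = -3.39845° − -3.39477° = -0.00368°.
1° along a meridian = πR/180 = 111317 m.
ΔN = Δφ × 111317 = 210.4 m; ΔE = Δλ × 111317 × cos(6.55518°) = -0.00368 × 111317 × 0.993462 = -407.0 m.

ΔE = -407 m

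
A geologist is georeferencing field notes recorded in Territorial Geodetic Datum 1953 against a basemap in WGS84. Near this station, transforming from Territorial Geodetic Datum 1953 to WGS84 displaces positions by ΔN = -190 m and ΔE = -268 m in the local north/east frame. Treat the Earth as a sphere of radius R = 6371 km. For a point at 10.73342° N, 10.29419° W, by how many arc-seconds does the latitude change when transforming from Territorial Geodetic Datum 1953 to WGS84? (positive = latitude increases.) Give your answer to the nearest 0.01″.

Δφ = -6.15″

On a sphere of radius R, 1 rad of latitude = R, so Δφ = ΔN / R = -190.0 / 6371000 = -2.9823e-05 rad = -6.151″.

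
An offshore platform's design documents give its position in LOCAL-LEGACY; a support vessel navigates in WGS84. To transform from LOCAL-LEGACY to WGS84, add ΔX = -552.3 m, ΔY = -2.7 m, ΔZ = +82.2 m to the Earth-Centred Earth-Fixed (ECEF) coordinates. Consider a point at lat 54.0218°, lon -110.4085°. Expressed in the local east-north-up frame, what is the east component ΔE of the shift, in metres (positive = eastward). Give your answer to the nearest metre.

The local east axis at (φ, λ) is (−sin λ, cos λ, 0), so ΔE = −sin(-110.4085°)·(-552.3) + cos(-110.4085°)·(-2.7) = -516.69 m.

ΔE = -517 m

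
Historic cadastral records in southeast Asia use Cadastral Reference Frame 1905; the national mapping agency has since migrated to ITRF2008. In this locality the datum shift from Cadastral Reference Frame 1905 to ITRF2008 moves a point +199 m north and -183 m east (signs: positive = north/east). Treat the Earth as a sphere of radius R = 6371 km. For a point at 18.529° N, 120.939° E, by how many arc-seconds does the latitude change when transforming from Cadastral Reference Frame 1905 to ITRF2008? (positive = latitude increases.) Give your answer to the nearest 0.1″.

Δφ = 6.4″

On a sphere of radius R, 1 rad of latitude = R, so Δφ = ΔN / R = 199.0 / 6371000 = 3.1235e-05 rad = 6.443″.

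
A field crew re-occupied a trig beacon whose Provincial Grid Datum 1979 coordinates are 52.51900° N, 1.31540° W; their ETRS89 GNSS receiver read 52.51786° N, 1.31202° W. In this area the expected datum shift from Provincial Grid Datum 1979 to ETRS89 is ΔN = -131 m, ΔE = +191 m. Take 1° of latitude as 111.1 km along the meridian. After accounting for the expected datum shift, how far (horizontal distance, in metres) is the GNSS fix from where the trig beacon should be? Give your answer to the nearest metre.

Observed coordinate differences: Δφ = -0.00114°, Δλ = +0.00338°.
Converting to metres (1° lat = 111100 m, cos φ = 0.608498): observed ΔN = -126.7 m, observed ΔE = 228.5 m.
Subtracting the expected shift leaves a residual of -126.7 − (-131) = 4.3 m north and 228.5 − (191) = 37.5 m east.
Residual distance = √(4.3² + 37.5²) = 37.8 m.

38 m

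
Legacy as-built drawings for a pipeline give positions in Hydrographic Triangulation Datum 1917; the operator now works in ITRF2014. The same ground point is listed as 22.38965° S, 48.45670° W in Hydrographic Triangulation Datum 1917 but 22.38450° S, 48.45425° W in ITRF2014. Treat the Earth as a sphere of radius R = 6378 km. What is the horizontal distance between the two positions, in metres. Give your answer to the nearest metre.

Δφ = -22.38450° − -22.38965° = +0.00515°; Δλ = -48.45425° − -48.45670° = +0.00245°.
1° along a meridian = πR/180 = 111317 m.
ΔN = Δφ × 111317 = 573.3 m; ΔE = Δλ × 111317 × cos(-22.38965°) = +0.00245 × 111317 × 0.924615 = 252.2 m.
Distance = √(ΔE² + ΔN²) = √(252.2² + 573.3²) = 626.3 m.

626 m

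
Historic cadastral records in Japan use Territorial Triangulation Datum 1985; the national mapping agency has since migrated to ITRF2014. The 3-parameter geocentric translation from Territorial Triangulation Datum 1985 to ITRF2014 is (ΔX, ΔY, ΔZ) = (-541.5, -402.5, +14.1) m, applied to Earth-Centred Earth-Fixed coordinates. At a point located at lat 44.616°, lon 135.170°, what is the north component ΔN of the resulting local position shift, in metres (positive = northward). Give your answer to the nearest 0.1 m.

ΔN = -60.4 m

The local north axis is (−sin φ cos λ, −sin φ sin λ, cos φ), giving ΔN = -269.726 + 199.303 + 10.037 = -60.39 m.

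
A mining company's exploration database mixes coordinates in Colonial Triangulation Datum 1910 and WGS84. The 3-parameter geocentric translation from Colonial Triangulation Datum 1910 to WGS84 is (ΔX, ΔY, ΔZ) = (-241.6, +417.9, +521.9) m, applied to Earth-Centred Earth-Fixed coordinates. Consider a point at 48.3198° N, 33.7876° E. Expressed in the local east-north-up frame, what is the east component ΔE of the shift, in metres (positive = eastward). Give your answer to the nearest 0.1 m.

At φ = 48.3198°, λ = 33.7876°: sin φ = 0.746868, cos φ = 0.664972, sin λ = 0.556116, cos λ = 0.831105.
ΔE = −sin λ·ΔX + cos λ·ΔY = −(0.556116)·(-241.6) + (0.831105)·(417.9) = 481.68 m.

ΔE = 481.7 m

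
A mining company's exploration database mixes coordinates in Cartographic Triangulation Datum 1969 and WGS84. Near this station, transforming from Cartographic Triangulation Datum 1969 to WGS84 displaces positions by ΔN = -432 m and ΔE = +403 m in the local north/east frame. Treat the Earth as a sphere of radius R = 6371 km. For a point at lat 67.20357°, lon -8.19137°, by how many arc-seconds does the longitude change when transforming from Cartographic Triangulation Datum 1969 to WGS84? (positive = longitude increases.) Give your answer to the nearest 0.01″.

Δλ = 33.67″

At latitude 67.20357°, cos φ = 0.387458.
One radian of longitude at latitude φ spans R cos φ, so Δλ = ΔE / (R cos φ) = 403.0 / (6371000 × 0.387458) = 1.6326e-04 rad = 33.674″.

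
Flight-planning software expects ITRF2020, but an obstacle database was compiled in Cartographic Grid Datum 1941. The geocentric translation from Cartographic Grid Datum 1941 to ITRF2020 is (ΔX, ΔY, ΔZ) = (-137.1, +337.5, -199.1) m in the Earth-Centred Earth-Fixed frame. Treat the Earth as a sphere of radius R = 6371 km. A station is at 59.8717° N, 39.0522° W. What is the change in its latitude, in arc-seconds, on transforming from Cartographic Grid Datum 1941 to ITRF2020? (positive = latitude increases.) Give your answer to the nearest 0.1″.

Δφ = 5.7″

sin φ = 0.864904, cos φ = 0.501938, sin λ = -0.630028, cos λ = 0.776572.
North component: ΔN = −sin φ cos λ·ΔX − sin φ sin λ·ΔY + cos φ·ΔZ = −(0.864904)(0.776572)(-137.1) − (0.864904)(-0.630028)(337.5) + (0.501938)(-199.1) = 176.06 m.
1° of latitude spans πR/180 = 111195 m, so Δφ = 176.06 / 111195 × 3600 = 5.700″.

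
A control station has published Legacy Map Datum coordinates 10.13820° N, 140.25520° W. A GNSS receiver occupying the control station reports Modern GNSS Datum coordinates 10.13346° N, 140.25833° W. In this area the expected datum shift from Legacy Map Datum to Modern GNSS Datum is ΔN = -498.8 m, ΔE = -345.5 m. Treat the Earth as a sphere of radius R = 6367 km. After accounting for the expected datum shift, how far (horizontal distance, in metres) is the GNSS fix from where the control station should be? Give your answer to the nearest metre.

Observed coordinate differences: Δφ = -0.00474°, Δλ = -0.00313°.
Converting to metres (1° lat = 111125 m, cos φ = 0.984386): observed ΔN = -526.7 m, observed ΔE = -342.4 m.
Subtracting the expected shift leaves a residual of -526.7 − (-498.8) = -27.9 m north and -342.4 − (-345.5) = 3.1 m east.
Residual distance = √((-27.9)² + 3.1²) = 28.1 m.

28 m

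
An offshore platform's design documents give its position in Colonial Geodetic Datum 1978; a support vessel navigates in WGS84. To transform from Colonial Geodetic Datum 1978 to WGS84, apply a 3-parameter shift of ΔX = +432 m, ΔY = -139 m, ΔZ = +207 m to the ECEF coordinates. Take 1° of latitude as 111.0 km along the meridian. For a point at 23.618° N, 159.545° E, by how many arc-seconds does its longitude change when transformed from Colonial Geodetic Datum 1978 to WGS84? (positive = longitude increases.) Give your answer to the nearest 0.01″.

sin φ = 0.400637, cos φ = 0.916237, sin λ = 0.349472, cos λ = -0.936947.
East component: ΔE = −sin λ·ΔX + cos λ·ΔY = −(0.349472)(432) + (-0.936947)(-139) = -20.74 m.
1° of latitude spans 111000 m; at latitude φ, 1° of longitude spans that × cos φ = 101702.3 m, so Δλ = -20.74 / 101702.3 × 3600 = -0.734″.

Δλ = -0.73″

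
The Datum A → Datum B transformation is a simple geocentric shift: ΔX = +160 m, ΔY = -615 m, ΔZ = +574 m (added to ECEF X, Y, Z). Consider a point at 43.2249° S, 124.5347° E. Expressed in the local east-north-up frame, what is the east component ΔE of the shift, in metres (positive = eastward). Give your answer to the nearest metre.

ΔE = 217 m

At φ = -43.2249°, λ = 124.5347°: sin φ = -0.684864, cos φ = 0.728671, sin λ = 0.823783, cos λ = -0.566905.
ΔE = −sin λ·ΔX + cos λ·ΔY = −(0.823783)·(160) + (-0.566905)·(-615) = 216.84 m.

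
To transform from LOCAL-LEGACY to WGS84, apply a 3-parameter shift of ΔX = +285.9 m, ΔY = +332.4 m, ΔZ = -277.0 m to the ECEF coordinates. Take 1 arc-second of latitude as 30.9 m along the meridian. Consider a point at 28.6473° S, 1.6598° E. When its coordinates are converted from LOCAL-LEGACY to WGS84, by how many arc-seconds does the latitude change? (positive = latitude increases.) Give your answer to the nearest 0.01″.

sin φ = -0.479417, cos φ = 0.877587, sin λ = 0.028965, cos λ = 0.999580.
North component: ΔN = −sin φ cos λ·ΔX − sin φ sin λ·ΔY + cos φ·ΔZ = −(-0.479417)(0.999580)(285.9) − (-0.479417)(0.028965)(332.4) + (0.877587)(-277.0) = -101.47 m.
1° of latitude spans 3600 × 30.90 = 111240 m, so Δφ = -101.47 / 111240 × 3600 = -3.284″.

Δφ = -3.28″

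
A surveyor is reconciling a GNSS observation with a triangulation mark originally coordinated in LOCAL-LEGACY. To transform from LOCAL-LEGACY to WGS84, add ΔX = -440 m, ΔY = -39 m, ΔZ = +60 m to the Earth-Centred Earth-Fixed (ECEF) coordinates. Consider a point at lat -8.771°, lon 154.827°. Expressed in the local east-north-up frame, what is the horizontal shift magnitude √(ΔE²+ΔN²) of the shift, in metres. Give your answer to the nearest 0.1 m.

251.6 m

The local east axis at (φ, λ) is (−sin λ, cos λ, 0), so ΔE = −sin(154.827°)·(-440) + cos(154.827°)·(-39) = 222.45 m.
The local north axis is (−sin φ cos λ, −sin φ sin λ, cos φ), giving ΔN = 60.722 − 2.530 + 59.298 = 117.49 m.
Horizontal magnitude = √(ΔE² + ΔN²) = √(222.45² + 117.49²) = 251.57 m.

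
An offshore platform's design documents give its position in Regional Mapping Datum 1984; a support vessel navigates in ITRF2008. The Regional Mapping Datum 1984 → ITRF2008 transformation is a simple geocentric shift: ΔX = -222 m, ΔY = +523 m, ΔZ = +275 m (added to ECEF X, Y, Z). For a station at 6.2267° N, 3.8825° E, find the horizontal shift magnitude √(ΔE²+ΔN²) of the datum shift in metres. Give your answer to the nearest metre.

612 m

The local east axis at (φ, λ) is (−sin λ, cos λ, 0), so ΔE = −sin(3.8825°)·(-222) + cos(3.8825°)·523 = 536.83 m.
The local north axis is (−sin φ cos λ, −sin φ sin λ, cos φ), giving ΔN = 24.023 − 3.841 + 273.378 = 293.56 m.
Horizontal magnitude = √(ΔE² + ΔN²) = √(536.83² + 293.56²) = 611.85 m.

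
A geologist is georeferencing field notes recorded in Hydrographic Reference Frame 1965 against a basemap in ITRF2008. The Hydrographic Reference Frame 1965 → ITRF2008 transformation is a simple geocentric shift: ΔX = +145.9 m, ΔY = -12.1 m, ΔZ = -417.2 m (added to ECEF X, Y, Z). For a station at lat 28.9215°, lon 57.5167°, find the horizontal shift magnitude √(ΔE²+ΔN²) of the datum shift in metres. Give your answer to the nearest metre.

419 m

The local east axis at (φ, λ) is (−sin λ, cos λ, 0), so ΔE = −sin(57.5167°)·145.9 + cos(57.5167°)·(-12.1) = -129.57 m.
The local north axis is (−sin φ cos λ, −sin φ sin λ, cos φ), giving ΔN = -37.894 + 4.936 − 365.168 = -398.13 m.
Horizontal magnitude = √(ΔE² + ΔN²) = √((-129.57)² + (-398.13)²) = 418.68 m.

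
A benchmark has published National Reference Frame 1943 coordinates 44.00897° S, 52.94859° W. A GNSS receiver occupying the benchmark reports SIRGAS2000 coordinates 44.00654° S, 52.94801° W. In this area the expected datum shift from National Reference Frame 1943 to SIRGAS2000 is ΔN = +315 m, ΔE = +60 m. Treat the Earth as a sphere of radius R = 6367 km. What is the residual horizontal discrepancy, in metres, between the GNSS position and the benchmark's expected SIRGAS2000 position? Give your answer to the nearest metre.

47 m

Observed coordinate differences: Δφ = +0.00243°, Δλ = +0.00058°.
Converting to metres (1° lat = 111125 m, cos φ = 0.719231): observed ΔN = 270.0 m, observed ΔE = 46.4 m.
Subtracting the expected shift leaves a residual of 270.0 − (315) = -45.0 m north and 46.4 − (60) = -13.6 m east.
Residual distance = √((-45.0)² + (-13.6)²) = 47.0 m.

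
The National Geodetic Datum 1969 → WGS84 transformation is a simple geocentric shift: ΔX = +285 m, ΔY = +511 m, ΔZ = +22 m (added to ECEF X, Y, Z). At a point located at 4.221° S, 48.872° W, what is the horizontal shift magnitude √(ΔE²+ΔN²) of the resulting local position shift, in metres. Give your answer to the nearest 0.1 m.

The local east axis at (φ, λ) is (−sin λ, cos λ, 0), so ΔE = −sin(-48.872°)·285 + cos(-48.872°)·511 = 550.78 m.
The local north axis is (−sin φ cos λ, −sin φ sin λ, cos φ), giving ΔN = 13.798 − 28.331 + 21.940 = 7.41 m.
Horizontal magnitude = √(ΔE² + ΔN²) = √(550.78² + 7.41²) = 550.83 m.

550.8 m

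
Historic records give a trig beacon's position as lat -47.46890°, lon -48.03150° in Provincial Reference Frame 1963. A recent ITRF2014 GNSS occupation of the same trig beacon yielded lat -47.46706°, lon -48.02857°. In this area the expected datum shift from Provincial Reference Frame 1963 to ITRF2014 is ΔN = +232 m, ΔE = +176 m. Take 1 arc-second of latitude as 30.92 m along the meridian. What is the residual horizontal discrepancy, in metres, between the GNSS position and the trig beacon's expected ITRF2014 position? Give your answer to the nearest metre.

52 m

Observed coordinate differences: Δφ = +0.00184°, Δλ = +0.00293°.
Converting to metres (1° lat = 111312 m, cos φ = 0.675990): observed ΔN = 204.8 m, observed ΔE = 220.5 m.
Subtracting the expected shift leaves a residual of 204.8 − (232) = -27.2 m north and 220.5 − (176) = 44.5 m east.
Residual distance = √((-27.2)² + 44.5²) = 52.1 m.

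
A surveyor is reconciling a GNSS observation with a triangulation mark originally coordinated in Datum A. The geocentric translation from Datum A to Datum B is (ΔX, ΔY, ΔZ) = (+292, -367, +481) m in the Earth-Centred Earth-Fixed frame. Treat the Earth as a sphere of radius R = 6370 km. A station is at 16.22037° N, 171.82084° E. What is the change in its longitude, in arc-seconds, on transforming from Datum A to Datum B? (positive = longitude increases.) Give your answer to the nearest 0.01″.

Δλ = 10.85″

sin φ = 0.279332, cos φ = 0.960194, sin λ = 0.142269, cos λ = -0.989828.
East component: ΔE = −sin λ·ΔX + cos λ·ΔY = −(0.142269)(292) + (-0.989828)(-367) = 321.72 m.
1° of latitude spans πR/180 = 111177 m; at latitude φ, 1° of longitude spans that × cos φ = 106752.0 m, so Δλ = 321.72 / 106752.0 × 3600 = 10.850″.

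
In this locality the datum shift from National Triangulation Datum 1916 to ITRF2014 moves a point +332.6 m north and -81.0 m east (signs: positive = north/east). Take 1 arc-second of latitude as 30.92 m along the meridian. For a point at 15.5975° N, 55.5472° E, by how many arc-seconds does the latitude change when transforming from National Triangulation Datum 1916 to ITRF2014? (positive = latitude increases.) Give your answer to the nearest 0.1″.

1″ of latitude = 30.92 m, so Δφ = 332.6 / 30.92 = 10.757″.

Δφ = 10.8″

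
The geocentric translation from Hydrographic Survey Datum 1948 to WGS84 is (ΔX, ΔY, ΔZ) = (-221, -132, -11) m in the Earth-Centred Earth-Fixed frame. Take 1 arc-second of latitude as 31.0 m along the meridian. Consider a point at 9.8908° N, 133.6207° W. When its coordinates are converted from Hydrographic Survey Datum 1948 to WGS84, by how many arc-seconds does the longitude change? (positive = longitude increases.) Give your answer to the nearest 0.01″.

Δλ = -2.26″

sin φ = 0.171771, cos φ = 0.985137, sin λ = -0.723923, cos λ = -0.689881.
East component: ΔE = −sin λ·ΔX + cos λ·ΔY = −(-0.723923)(-221) + (-0.689881)(-132) = -68.92 m.
1° of latitude spans 3600 × 31.00 = 111600 m; at latitude φ, 1° of longitude spans that × cos φ = 109941.3 m, so Δλ = -68.92 / 109941.3 × 3600 = -2.257″.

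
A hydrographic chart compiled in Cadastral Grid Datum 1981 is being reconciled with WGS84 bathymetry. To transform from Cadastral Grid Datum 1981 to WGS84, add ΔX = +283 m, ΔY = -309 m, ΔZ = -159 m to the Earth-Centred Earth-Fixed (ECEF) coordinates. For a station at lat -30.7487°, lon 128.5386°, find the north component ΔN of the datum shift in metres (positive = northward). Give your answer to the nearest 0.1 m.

ΔN = -350.4 m

The local north axis is (−sin φ cos λ, −sin φ sin λ, cos φ), giving ΔN = -90.148 − 123.573 − 136.647 = -350.37 m.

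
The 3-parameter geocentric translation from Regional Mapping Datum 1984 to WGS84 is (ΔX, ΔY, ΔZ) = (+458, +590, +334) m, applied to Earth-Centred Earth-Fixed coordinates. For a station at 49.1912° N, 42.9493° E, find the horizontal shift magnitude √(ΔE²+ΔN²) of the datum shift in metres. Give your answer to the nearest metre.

At φ = 49.1912°, λ = 42.9493°: sin φ = 0.756895, cos φ = 0.653537, sin λ = 0.681351, cos λ = 0.731957.
ΔE = −sin λ·ΔX + cos λ·ΔY = −(0.681351)·(458) + (0.731957)·(590) = 119.80 m.
ΔN = −sin φ cos λ·ΔX − sin φ sin λ·ΔY + cos φ·ΔZ = −(0.756895)(0.731957)(458) − (0.756895)(0.681351)(590) + (0.653537)(334) = -339.73 m.
Horizontal magnitude = √(ΔE² + ΔN²) = √(119.80² + (-339.73)²) = 360.23 m.

360 m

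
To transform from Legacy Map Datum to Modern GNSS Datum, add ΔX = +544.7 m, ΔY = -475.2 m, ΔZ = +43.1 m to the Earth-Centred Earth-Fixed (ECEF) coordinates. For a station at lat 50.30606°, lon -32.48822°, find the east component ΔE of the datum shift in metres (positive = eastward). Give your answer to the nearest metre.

ΔE = -108 m

The local east axis at (φ, λ) is (−sin λ, cos λ, 0), so ΔE = −sin(-32.48822°)·544.7 + cos(-32.48822°)·(-475.2) = -108.26 m.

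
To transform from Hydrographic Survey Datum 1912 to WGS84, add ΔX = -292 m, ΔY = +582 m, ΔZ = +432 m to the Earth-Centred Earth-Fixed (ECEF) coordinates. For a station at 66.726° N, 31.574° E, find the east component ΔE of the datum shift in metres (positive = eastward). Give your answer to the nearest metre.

ΔE = 649 m

The local east axis at (φ, λ) is (−sin λ, cos λ, 0), so ΔE = −sin(31.574°)·(-292) + cos(31.574°)·582 = 648.73 m.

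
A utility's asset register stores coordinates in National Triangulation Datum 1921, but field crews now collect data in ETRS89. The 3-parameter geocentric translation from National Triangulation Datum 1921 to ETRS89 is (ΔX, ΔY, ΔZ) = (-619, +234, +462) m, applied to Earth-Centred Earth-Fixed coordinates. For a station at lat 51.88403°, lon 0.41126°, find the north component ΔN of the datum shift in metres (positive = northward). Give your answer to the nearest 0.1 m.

ΔN = 770.8 m

At φ = 51.88403°, λ = 0.41126°: sin φ = 0.786763, cos φ = 0.617255, sin λ = 0.007178, cos λ = 0.999974.
ΔN = −sin φ cos λ·ΔX − sin φ sin λ·ΔY + cos φ·ΔZ = −(0.786763)(0.999974)(-619) − (0.786763)(0.007178)(234) + (0.617255)(462) = 770.84 m.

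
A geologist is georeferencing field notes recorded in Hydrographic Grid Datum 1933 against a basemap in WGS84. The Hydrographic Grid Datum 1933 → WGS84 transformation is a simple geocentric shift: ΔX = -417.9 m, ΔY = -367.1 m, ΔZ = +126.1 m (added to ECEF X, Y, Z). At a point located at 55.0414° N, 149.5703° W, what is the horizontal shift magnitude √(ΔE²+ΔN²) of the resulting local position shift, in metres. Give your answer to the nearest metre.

At φ = 55.0414°, λ = -149.5703°: sin φ = 0.819566, cos φ = 0.572984, sin λ = -0.506481, cos λ = -0.862251.
ΔE = −sin λ·ΔX + cos λ·ΔY = −(-0.506481)·(-417.9) + (-0.862251)·(-367.1) = 104.87 m.
ΔN = −sin φ cos λ·ΔX − sin φ sin λ·ΔY + cos φ·ΔZ = −(0.819566)(-0.862251)(-417.9) − (0.819566)(-0.506481)(-367.1) + (0.572984)(126.1) = -375.45 m.
Horizontal magnitude = √(ΔE² + ΔN²) = √(104.87² + (-375.45)²) = 389.82 m.

390 m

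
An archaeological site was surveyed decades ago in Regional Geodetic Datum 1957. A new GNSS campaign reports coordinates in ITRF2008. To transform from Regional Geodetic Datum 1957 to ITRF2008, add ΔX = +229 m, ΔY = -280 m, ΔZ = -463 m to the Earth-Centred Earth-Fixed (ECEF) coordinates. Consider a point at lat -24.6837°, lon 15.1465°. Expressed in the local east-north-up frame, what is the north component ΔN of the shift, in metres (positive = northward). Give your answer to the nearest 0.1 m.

ΔN = -358.9 m

At φ = -24.6837°, λ = 15.1465°: sin φ = -0.417609, cos φ = 0.908627, sin λ = 0.261288, cos λ = 0.965261.
ΔN = −sin φ cos λ·ΔX − sin φ sin λ·ΔY + cos φ·ΔZ = −(-0.417609)(0.965261)(229) − (-0.417609)(0.261288)(-280) + (0.908627)(-463) = -358.94 m.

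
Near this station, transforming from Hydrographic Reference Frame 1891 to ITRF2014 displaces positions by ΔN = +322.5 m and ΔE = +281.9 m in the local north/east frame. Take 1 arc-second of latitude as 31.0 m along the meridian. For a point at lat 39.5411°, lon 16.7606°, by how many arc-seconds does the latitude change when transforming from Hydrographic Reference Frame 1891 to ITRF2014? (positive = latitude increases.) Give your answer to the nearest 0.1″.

1″ of latitude = 31.00 m, so Δφ = 322.5 / 31.00 = 10.403″.

Δφ = 10.4″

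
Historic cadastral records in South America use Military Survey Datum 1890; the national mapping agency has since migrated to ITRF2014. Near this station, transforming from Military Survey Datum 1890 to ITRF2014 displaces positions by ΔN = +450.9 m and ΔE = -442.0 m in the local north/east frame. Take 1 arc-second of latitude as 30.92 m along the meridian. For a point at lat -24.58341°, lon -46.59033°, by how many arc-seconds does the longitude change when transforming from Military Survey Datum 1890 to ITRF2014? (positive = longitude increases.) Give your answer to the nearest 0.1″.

At latitude -24.58341°, cos φ = 0.909357.
1″ of longitude at this latitude = 30.92 × cos φ = 28.1173 m, so Δλ = -442.0 / 28.1173 = -15.720″.

Δλ = -15.7″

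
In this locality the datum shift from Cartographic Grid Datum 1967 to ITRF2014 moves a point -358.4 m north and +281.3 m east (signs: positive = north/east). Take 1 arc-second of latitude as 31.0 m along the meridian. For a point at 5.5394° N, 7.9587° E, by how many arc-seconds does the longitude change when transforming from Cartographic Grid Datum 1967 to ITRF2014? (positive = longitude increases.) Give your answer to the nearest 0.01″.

At latitude 5.5394°, cos φ = 0.995330.
1″ of longitude at this latitude = 31.00 × cos φ = 30.8552 m, so Δλ = 281.3 / 30.8552 = 9.117″.

Δλ = 9.12″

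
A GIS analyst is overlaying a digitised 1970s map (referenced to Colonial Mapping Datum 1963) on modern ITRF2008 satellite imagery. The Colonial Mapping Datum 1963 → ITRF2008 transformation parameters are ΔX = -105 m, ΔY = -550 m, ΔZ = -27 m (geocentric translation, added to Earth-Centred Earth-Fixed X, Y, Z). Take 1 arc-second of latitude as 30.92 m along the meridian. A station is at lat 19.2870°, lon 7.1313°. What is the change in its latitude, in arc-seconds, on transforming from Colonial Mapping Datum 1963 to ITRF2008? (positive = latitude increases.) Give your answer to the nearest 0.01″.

Δφ = 1.02″

sin φ = 0.330300, cos φ = 0.943876, sin λ = 0.124144, cos λ = 0.992264.
North component: ΔN = −sin φ cos λ·ΔX − sin φ sin λ·ΔY + cos φ·ΔZ = −(0.330300)(0.992264)(-105) − (0.330300)(0.124144)(-550) + (0.943876)(-27) = 31.48 m.
1° of latitude spans 3600 × 30.92 = 111312 m, so Δφ = 31.48 / 111312 × 3600 = 1.018″.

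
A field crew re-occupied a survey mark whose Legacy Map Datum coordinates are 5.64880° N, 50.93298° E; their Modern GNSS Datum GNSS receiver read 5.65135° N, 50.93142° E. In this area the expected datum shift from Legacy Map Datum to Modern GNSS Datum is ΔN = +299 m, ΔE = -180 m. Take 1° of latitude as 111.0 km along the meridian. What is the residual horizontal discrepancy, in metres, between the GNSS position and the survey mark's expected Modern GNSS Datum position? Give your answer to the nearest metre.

Observed coordinate differences: Δφ = +0.00255°, Δλ = -0.00156°.
Converting to metres (1° lat = 111000 m, cos φ = 0.995144): observed ΔN = 283.1 m, observed ΔE = -172.3 m.
Subtracting the expected shift leaves a residual of 283.1 − (299) = -15.9 m north and -172.3 − (-180) = 7.7 m east.
Residual distance = √((-15.9)² + 7.7²) = 17.7 m.

18 m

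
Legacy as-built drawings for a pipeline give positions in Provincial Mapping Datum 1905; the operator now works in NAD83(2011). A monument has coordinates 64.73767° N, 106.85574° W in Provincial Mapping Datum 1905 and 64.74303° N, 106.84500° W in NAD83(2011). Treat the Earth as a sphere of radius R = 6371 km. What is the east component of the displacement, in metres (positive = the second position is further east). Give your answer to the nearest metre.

ΔE = 510 m

Δφ = 64.74303° − 64.73767° = +0.00536°; Δλ = -106.84500° − -106.85574° = +0.01074°.
1° along a meridian = πR/180 = 111195 m.
ΔN = Δφ × 111195 = 596.0 m; ΔE = Δλ × 111195 × cos(64.73767°) = +0.01074 × 111195 × 0.426763 = 509.7 m.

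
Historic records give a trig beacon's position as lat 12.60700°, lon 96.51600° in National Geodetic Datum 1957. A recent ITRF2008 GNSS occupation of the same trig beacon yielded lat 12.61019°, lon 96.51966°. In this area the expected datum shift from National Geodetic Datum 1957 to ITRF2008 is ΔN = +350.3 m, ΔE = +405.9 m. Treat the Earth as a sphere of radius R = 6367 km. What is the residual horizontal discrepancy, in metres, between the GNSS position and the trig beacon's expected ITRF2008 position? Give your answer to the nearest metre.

10 m

Observed coordinate differences: Δφ = +0.00319°, Δλ = +0.00366°.
Converting to metres (1° lat = 111125 m, cos φ = 0.975890): observed ΔN = 354.5 m, observed ΔE = 396.9 m.
Subtracting the expected shift leaves a residual of 354.5 − (350.3) = 4.2 m north and 396.9 − (405.9) = -9.0 m east.
Residual distance = √(4.2² + (-9.0)²) = 9.9 m.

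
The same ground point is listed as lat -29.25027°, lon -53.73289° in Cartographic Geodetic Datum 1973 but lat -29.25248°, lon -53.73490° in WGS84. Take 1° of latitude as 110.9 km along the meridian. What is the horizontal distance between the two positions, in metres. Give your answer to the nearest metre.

Δφ = -29.25248° − -29.25027° = -0.00221°; Δλ = -53.73490° − -53.73289° = -0.00201°.
ΔN = Δφ × 110900 = -245.1 m; ΔE = Δλ × 110900 × cos(-29.25027°) = -0.00201 × 110900 × 0.872494 = -194.5 m.
Distance = √(ΔE² + ΔN²) = √((-194.5)² + (-245.1)²) = 312.9 m.

313 m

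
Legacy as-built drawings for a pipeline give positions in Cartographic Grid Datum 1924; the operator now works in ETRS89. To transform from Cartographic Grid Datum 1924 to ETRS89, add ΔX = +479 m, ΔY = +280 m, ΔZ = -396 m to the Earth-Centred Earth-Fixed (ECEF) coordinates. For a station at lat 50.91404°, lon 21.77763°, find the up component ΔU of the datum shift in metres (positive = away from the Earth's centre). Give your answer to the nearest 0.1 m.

The local up (radial) axis is (cos φ cos λ, cos φ sin λ, sin φ), giving ΔU = 280.449 + 65.496 − 307.376 = 38.57 m.

ΔU = 38.6 m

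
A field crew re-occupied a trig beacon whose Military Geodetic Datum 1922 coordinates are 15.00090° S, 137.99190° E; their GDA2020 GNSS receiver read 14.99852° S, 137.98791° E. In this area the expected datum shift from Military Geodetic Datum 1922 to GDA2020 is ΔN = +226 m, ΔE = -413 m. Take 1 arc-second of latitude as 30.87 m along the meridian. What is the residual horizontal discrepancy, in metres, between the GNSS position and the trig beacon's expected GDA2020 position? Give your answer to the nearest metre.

41 m

Observed coordinate differences: Δφ = +0.00238°, Δλ = -0.00399°.
Converting to metres (1° lat = 111132 m, cos φ = 0.965922): observed ΔN = 264.5 m, observed ΔE = -428.3 m.
Subtracting the expected shift leaves a residual of 264.5 − (226) = 38.5 m north and -428.3 − (-413) = -15.3 m east.
Residual distance = √(38.5² + (-15.3)²) = 41.4 m.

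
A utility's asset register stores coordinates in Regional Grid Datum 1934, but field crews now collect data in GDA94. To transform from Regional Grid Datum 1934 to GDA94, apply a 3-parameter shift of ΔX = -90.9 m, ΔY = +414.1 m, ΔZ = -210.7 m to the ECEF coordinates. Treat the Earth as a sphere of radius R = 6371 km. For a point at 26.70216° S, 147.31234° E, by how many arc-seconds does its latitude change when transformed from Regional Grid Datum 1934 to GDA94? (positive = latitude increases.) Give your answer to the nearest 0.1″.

sin φ = -0.449353, cos φ = 0.893354, sin λ = 0.540059, cos λ = -0.841627.
North component: ΔN = −sin φ cos λ·ΔX − sin φ sin λ·ΔY + cos φ·ΔZ = −(-0.449353)(-0.841627)(-90.9) − (-0.449353)(0.540059)(414.1) + (0.893354)(-210.7) = -53.36 m.
1° of latitude spans πR/180 = 111195 m, so Δφ = -53.36 / 111195 × 3600 = -1.728″.

Δφ = -1.7″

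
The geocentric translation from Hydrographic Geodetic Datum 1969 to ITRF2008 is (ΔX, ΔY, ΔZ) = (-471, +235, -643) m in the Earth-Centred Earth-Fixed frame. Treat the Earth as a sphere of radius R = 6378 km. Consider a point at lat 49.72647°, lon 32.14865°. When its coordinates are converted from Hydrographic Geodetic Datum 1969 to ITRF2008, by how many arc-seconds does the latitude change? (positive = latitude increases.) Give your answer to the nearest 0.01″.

Δφ = -6.69″

sin φ = 0.762967, cos φ = 0.646437, sin λ = 0.532118, cos λ = 0.846670.
North component: ΔN = −sin φ cos λ·ΔX − sin φ sin λ·ΔY + cos φ·ΔZ = −(0.762967)(0.846670)(-471) − (0.762967)(0.532118)(235) + (0.646437)(-643) = -206.81 m.
1° of latitude spans πR/180 = 111317 m, so Δφ = -206.81 / 111317 × 3600 = -6.688″.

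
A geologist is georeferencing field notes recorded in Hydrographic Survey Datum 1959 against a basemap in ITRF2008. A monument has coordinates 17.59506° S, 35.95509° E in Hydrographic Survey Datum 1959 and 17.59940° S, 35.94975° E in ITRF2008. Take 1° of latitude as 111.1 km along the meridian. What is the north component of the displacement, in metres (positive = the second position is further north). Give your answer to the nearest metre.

Δφ = -17.59940° − -17.59506° = -0.00434°; Δλ = 35.94975° − 35.95509° = -0.00534°.
ΔN = Δφ × 111100 = -482.2 m; ΔE = Δλ × 111100 × cos(-17.59506°) = -0.00534 × 111100 × 0.953217 = -565.5 m.

ΔN = -482 m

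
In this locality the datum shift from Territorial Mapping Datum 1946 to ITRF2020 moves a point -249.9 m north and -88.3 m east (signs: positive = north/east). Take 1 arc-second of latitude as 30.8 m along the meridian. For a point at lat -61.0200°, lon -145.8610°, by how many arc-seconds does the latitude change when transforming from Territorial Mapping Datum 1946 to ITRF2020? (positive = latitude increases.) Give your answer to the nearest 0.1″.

Δφ = -8.1″

1″ of latitude = 30.80 m, so Δφ = -249.9 / 30.80 = -8.114″.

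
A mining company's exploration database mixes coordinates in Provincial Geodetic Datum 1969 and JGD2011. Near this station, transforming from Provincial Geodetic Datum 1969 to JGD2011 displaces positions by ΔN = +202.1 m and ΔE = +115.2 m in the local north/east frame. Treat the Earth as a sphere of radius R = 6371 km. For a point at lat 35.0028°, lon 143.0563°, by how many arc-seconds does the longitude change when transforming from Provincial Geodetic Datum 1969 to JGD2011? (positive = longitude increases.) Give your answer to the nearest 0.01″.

At latitude 35.0028°, cos φ = 0.819124.
One radian of longitude at latitude φ spans R cos φ, so Δλ = ΔE / (R cos φ) = 115.2 / (6371000 × 0.819124) = 2.2075e-05 rad = 4.553″.

Δλ = 4.55″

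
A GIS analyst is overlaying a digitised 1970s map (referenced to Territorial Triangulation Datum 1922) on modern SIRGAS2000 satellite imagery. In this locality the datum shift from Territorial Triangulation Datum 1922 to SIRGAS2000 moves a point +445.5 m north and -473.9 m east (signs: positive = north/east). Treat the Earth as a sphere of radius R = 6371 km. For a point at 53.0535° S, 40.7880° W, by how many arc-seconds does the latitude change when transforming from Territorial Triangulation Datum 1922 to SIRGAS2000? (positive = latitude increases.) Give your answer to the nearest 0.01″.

Δφ = 14.42″

On a sphere of radius R, 1 rad of latitude = R, so Δφ = ΔN / R = 445.5 / 6371000 = 6.9926e-05 rad = 14.423″.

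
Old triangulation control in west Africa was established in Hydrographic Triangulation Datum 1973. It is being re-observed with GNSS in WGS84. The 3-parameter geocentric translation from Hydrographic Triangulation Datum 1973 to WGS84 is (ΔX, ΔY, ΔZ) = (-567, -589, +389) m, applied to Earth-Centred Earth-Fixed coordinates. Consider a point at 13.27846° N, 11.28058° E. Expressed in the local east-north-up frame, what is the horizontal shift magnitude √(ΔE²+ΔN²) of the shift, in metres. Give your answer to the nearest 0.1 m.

708.3 m

The local east axis at (φ, λ) is (−sin λ, cos λ, 0), so ΔE = −sin(11.28058°)·(-567) + cos(11.28058°)·(-589) = -466.71 m.
The local north axis is (−sin φ cos λ, −sin φ sin λ, cos φ), giving ΔN = 127.715 + 26.463 + 378.600 = 532.78 m.
Horizontal magnitude = √(ΔE² + ΔN²) = √((-466.71)² + 532.78²) = 708.29 m.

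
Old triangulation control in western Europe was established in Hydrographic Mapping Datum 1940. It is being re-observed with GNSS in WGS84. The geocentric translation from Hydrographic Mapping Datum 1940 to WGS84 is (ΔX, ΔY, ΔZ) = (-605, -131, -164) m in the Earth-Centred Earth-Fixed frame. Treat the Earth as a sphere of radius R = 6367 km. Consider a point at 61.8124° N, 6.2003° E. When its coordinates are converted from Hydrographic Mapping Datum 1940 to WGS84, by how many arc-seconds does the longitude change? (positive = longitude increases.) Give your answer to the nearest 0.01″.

Δλ = -4.45″

sin φ = 0.881406, cos φ = 0.472360, sin λ = 0.108005, cos λ = 0.994150.
East component: ΔE = −sin λ·ΔX + cos λ·ΔY = −(0.108005)(-605) + (0.994150)(-131) = -64.89 m.
1° of latitude spans πR/180 = 111125 m; at latitude φ, 1° of longitude spans that × cos φ = 52491.1 m, so Δλ = -64.89 / 52491.1 × 3600 = -4.450″.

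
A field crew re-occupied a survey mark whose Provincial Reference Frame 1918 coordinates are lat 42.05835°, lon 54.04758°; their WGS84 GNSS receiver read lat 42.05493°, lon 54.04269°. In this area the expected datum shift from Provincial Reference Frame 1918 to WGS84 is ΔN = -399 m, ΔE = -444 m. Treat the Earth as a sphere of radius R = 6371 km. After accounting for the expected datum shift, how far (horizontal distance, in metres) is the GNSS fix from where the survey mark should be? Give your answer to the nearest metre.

Observed coordinate differences: Δφ = -0.00342°, Δλ = -0.00489°.
Converting to metres (1° lat = 111195 m, cos φ = 0.742463): observed ΔN = -380.3 m, observed ΔE = -403.7 m.
Subtracting the expected shift leaves a residual of -380.3 − (-399) = 18.7 m north and -403.7 − (-444) = 40.3 m east.
Residual distance = √(18.7² + 40.3²) = 44.4 m.

44 m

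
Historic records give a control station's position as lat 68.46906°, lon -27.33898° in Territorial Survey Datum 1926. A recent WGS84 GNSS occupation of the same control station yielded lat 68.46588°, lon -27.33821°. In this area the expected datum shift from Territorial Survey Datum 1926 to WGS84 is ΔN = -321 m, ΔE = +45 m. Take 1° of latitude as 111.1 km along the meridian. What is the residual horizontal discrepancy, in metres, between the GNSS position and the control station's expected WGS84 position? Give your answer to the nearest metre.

35 m

Observed coordinate differences: Δφ = -0.00318°, Δλ = +0.00077°.
Converting to metres (1° lat = 111100 m, cos φ = 0.367004): observed ΔN = -353.3 m, observed ΔE = 31.4 m.
Subtracting the expected shift leaves a residual of -353.3 − (-321) = -32.3 m north and 31.4 − (45) = -13.6 m east.
Residual distance = √((-32.3)² + (-13.6)²) = 35.0 m.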